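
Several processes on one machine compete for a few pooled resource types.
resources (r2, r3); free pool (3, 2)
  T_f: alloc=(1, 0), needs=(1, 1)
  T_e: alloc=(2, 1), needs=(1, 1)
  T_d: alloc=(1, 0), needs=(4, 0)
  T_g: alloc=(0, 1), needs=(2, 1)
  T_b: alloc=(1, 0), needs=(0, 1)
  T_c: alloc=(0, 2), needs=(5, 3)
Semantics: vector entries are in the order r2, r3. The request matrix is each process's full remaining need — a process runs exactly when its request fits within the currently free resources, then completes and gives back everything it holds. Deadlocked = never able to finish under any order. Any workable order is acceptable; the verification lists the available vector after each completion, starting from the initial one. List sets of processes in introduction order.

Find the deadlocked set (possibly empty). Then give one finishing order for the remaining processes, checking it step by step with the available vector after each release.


No process is deadlocked.
Key observation: T_b leads a chain of completions in which each release enables another process.
The rest can finish in the order T_b, T_g, T_e, T_c, T_d, T_f. Verifying each step:
  pool = (3, 2)
  T_b needs (0, 1) <= (3, 2) -> finishes; pool += (1, 0) = (4, 2)
  T_g needs (2, 1) <= (4, 2) -> finishes; pool += (0, 1) = (4, 3)
  T_e needs (1, 1) <= (4, 3) -> finishes; pool += (2, 1) = (6, 4)
  T_c needs (5, 3) <= (6, 4) -> finishes; pool += (0, 2) = (6, 6)
  T_d needs (4, 0) <= (6, 6) -> finishes; pool += (1, 0) = (7, 6)
  T_f needs (1, 1) <= (7, 6) -> finishes; pool += (1, 0) = (8, 6)


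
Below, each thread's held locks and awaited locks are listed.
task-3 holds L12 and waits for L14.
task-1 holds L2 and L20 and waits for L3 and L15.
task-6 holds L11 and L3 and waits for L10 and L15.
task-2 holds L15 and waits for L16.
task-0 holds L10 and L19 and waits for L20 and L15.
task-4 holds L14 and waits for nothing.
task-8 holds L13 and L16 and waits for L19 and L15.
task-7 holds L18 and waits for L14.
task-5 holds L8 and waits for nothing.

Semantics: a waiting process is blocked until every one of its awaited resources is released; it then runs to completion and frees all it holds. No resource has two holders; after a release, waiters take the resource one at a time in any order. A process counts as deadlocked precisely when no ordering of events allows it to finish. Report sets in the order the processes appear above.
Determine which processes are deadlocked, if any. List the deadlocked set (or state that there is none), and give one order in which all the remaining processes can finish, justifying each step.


The deadlocked set is task-1, task-6, task-2, task-0 and task-8.
Key observation: task-2 -> task-8 -> task-2 is a circular wait — nothing in it can go first; task-1, task-6 and task-0 are caught in further circular waits.
One completion order for the rest: task-4, task-7, task-5, task-3.
Step-by-step check:
  task-4: no waits; runs immediately, freeing L14
  task-7: everything it awaited (L14) is free; runs, freeing L18
  task-5: no waits; runs immediately, freeing L8
  task-3: everything it awaited (L14) is free; runs, freeing L12


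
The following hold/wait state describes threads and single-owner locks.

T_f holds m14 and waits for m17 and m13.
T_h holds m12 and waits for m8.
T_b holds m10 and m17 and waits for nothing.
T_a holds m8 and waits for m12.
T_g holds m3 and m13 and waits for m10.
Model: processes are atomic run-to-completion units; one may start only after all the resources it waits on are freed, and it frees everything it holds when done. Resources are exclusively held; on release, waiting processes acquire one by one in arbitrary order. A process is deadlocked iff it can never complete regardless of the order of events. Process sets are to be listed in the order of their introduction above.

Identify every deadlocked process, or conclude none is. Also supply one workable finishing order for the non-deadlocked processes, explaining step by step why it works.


The deadlocked set is T_h and T_a.
Key observation: T_h -> T_a -> T_h is a circular wait — nothing in it can go first; no other process is dragged down with it.
A valid finishing order for the others: T_b, T_g, T_f.
Check, step by step:
  T_b waits on nothing -> runs at once and releases m10 and m17
  T_g waits on m10 — all released -> runs and releases m3 and m13
  T_f waits on m17 and m13 — all released -> runs and releases m14


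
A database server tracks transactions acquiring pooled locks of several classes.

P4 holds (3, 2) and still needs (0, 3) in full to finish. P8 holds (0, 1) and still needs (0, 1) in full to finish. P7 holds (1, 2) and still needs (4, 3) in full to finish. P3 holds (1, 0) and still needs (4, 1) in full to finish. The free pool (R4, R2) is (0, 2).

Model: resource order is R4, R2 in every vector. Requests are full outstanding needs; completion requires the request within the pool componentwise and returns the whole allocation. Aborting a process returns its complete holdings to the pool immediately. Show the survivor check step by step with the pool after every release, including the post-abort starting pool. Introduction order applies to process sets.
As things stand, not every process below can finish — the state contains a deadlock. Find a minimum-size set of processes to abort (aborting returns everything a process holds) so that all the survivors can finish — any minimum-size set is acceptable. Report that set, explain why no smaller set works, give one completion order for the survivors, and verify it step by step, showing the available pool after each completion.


Abort P7.
Key observation: before aborting P7, P3 was permanently blocked — no order could ever run it; afterwards it completes at step 3.
No smaller set exists: with zero aborts the deadlock remains.
The survivors complete as P4, P8, P3. Walking it through (starting from the post-abort pool):
  pool = (1, 4)
  P4: need (0, 3) fits (1, 4); releases (3, 2), pool now (4, 6)
  P8: need (0, 1) fits (4, 6); releases (0, 1), pool now (4, 7)
  P3: need (4, 1) fits (4, 7); releases (1, 0), pool now (5, 7)


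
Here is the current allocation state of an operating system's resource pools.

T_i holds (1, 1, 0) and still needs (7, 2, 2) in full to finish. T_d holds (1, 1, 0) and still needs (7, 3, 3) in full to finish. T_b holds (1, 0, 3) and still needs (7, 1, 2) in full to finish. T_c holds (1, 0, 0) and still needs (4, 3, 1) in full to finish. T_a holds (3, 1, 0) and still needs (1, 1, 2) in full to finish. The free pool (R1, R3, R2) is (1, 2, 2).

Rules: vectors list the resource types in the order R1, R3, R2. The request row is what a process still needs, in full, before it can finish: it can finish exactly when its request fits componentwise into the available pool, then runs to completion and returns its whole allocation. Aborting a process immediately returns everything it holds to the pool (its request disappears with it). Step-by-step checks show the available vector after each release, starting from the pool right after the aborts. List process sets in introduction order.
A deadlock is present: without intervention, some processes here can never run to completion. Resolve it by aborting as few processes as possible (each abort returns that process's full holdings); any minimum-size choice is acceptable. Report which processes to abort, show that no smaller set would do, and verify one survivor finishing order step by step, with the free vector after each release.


Abort T_i and T_b.
Key observation: T_d could never have finished before the abort; with (2, 1, 3) returned by T_i and T_b, it fits at step 3.
No one abort is enough; case by case: T_i alone leaves T_d blocked (short on R1 and R2); T_d alone leaves T_i blocked (short on R1); T_b alone leaves T_i blocked (short on R1); T_c alone leaves T_i blocked (short on R1); T_a alone leaves T_i blocked (short on R1).
Survivors finish in the order: T_a, T_c, T_d. Verifying each step (pool after the aborts first):
  pool = (3, 3, 5)
  T_a needs (1, 1, 2) <= (3, 3, 5) -> finishes; pool += (3, 1, 0) = (6, 4, 5)
  T_c needs (4, 3, 1) <= (6, 4, 5) -> finishes; pool += (1, 0, 0) = (7, 4, 5)
  T_d needs (7, 3, 3) <= (7, 4, 5) -> finishes; pool += (1, 1, 0) = (8, 5, 5)


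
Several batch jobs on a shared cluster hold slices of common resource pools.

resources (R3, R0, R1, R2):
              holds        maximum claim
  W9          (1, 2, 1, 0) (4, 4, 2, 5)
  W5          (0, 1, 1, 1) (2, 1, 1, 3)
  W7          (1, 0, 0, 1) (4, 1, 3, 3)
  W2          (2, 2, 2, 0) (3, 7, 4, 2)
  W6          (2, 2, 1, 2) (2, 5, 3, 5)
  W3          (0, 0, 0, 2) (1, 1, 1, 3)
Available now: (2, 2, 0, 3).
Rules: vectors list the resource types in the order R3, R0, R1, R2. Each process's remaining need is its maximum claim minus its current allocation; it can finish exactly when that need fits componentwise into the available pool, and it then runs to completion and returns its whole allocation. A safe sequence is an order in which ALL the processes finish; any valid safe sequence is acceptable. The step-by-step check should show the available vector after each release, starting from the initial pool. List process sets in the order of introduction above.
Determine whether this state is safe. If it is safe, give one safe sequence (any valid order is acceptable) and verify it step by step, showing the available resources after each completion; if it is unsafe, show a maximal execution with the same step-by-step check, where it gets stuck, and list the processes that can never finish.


UNSAFE.
Key observation: after W5, W3 the pool peaks at (2, 3, 1, 6), and each blocked process is short somewhere: W9 on R3; W7 on R3, R1; W2 on R0, R1; W6 on R1.
Going as far as possible: W5, W3; after that, nothing fits. Check, step by step:
  pool = (2, 2, 0, 3)
  W5: need (2, 0, 0, 2) fits (2, 2, 0, 3); releases (0, 1, 1, 1), pool now (2, 3, 1, 4)
  W3: need (1, 1, 1, 1) fits (2, 3, 1, 4); releases (0, 0, 0, 2), pool now (2, 3, 1, 6)
  W9 still needs (3, 2, 1, 5) but only (2, 3, 1, 6) is free — short on R3
  W7 still needs (3, 1, 3, 2) but only (2, 3, 1, 6) is free — short on R3 and R1
  W2 still needs (1, 5, 2, 2) but only (2, 3, 1, 6) is free — short on R0 and R1
  W6 still needs (0, 3, 2, 3) but only (2, 3, 1, 6) is free — short on R1
Never able to finish: W9, W7, W2 and W6.


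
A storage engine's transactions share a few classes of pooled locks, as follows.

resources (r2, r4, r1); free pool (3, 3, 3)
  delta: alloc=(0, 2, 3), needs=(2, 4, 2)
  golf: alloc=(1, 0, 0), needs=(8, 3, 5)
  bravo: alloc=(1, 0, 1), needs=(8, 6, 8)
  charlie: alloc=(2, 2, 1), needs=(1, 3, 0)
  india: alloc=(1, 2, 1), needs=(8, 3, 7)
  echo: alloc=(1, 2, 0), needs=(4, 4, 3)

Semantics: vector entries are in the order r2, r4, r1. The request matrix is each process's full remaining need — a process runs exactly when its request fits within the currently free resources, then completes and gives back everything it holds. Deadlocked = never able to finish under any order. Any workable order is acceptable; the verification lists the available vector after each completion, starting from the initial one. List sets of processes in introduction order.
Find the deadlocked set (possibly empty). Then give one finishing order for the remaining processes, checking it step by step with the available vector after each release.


Deadlocked: golf, bravo and india.
Key observation: once charlie, echo, delta finish, the pool peaks at (6, 9, 7) — and every remaining process still needs more r2 than that.
The rest can finish in the order charlie, echo, delta. Walking it through:
  pool = (3, 3, 3)
  charlie needs (1, 3, 0) <= (3, 3, 3) -> finishes; pool += (2, 2, 1) = (5, 5, 4)
  echo needs (4, 4, 3) <= (5, 5, 4) -> finishes; pool += (1, 2, 0) = (6, 7, 4)
  delta needs (2, 4, 2) <= (6, 7, 4) -> finishes; pool += (0, 2, 3) = (6, 9, 7)
The blocked processes can never fit:
  golf still needs (8, 3, 5) but only (6, 9, 7) is free — short on r2
  bravo still needs (8, 6, 8) but only (6, 9, 7) is free — short on r2 and r1
  india still needs (8, 3, 7) but only (6, 9, 7) is free — short on r2


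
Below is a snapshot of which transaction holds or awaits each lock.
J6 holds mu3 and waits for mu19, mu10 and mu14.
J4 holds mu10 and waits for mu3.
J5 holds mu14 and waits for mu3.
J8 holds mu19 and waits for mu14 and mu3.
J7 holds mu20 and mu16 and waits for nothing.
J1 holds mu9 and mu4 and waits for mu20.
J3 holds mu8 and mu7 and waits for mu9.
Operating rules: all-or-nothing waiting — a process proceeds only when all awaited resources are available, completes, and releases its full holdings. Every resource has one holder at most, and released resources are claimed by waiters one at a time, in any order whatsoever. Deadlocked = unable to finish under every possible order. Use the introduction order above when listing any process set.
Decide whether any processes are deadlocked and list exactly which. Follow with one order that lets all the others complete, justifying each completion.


The deadlocked set is J6, J4, J5 and J8.
Key observation: nobody on the ring J6 -> J4 -> J6 can start until another member finishes, which never happens; J5 and J8 are caught in further circular waits.
One completion order for the rest: J7, J1, J3.
Step-by-step check:
  run J7 (it waits on nothing); releases mu20 and mu16
  run J1 (all its waits — mu20 — are resolved); releases mu9 and mu4
  run J3 (all its waits — mu9 — are resolved); releases mu8 and mu7


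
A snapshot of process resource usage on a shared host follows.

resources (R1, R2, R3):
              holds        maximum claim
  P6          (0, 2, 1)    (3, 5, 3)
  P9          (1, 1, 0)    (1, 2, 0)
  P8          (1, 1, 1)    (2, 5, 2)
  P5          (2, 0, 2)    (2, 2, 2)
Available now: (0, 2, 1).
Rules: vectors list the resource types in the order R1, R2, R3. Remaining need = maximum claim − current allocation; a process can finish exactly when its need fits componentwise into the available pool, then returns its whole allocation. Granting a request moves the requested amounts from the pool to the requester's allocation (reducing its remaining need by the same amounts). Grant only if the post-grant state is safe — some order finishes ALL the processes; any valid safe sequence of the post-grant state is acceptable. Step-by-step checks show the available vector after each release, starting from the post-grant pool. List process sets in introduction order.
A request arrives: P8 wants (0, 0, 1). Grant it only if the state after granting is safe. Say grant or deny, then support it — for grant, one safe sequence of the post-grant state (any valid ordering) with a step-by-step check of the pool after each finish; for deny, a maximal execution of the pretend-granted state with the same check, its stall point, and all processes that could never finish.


GRANT. The post-grant state is safe; one safe sequence: P5, P9, P6, P8.
Key observation: with (0, 2, 0) left after the transfer, P5 can run at once — the state stays safe.
Step-by-step check of the post-grant state:
  pool = (0, 2, 0)
  P5 needs (0, 2, 0) <= (0, 2, 0) -> finishes; pool += (2, 0, 2) = (2, 2, 2)
  P9 needs (0, 1, 0) <= (2, 2, 2) -> finishes; pool += (1, 1, 0) = (3, 3, 2)
  P6 needs (3, 3, 2) <= (3, 3, 2) -> finishes; pool += (0, 2, 1) = (3, 5, 3)
  P8 needs (1, 4, 0) <= (3, 5, 3) -> finishes; pool += (1, 1, 2) = (4, 6, 5)


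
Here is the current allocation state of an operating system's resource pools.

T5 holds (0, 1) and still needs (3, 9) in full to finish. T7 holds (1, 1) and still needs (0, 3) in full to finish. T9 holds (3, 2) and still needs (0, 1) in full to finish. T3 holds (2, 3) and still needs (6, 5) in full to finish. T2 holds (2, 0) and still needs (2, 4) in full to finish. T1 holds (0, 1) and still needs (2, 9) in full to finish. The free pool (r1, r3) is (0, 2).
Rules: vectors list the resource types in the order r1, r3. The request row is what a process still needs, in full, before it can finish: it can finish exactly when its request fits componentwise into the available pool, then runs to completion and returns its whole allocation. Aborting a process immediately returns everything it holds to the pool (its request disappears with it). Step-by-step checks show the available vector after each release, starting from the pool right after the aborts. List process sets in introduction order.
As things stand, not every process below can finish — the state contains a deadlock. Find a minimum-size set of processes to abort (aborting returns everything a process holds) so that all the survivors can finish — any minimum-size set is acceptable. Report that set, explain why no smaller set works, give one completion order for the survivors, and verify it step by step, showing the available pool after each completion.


The answer: abort T5.
Key observation: the deadlocked T1 becomes finishable only because T5 released (0, 1); it completes at step 5 below.
Why nothing smaller works: aborting no one leaves the state deadlocked as given.
One survivor order: T9, T7, T2, T3, T1. Walking it through (post-abort pool first):
  pool = (0, 3)
  T9: need (0, 1) fits (0, 3); releases (3, 2), pool now (3, 5)
  T7: need (0, 3) fits (3, 5); releases (1, 1), pool now (4, 6)
  T2: need (2, 4) fits (4, 6); releases (2, 0), pool now (6, 6)
  T3: need (6, 5) fits (6, 6); releases (2, 3), pool now (8, 9)
  T1: need (2, 9) fits (8, 9); releases (0, 1), pool now (8, 10)


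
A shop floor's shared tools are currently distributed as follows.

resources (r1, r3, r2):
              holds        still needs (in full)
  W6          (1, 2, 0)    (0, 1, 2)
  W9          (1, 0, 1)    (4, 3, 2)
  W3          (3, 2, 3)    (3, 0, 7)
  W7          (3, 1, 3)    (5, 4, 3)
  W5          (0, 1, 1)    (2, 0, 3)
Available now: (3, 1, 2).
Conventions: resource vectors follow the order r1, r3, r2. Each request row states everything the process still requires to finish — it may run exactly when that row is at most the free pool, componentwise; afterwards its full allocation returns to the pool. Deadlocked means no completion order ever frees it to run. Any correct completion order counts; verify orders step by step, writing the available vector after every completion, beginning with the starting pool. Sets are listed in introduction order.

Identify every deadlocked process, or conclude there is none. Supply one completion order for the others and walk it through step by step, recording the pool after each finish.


No process is deadlocked.
Key observation: W6 fits the free pool immediately, and its release cascades until everyone finishes.
A valid finishing order for the others: W6, W9, W5, W7, W3. Verifying each step:
  pool = (3, 1, 2)
  W6 needs (0, 1, 2) <= (3, 1, 2) -> finishes; pool += (1, 2, 0) = (4, 3, 2)
  W9 needs (4, 3, 2) <= (4, 3, 2) -> finishes; pool += (1, 0, 1) = (5, 3, 3)
  W5 needs (2, 0, 3) <= (5, 3, 3) -> finishes; pool += (0, 1, 1) = (5, 4, 4)
  W7 needs (5, 4, 3) <= (5, 4, 4) -> finishes; pool += (3, 1, 3) = (8, 5, 7)
  W3 needs (3, 0, 7) <= (8, 5, 7) -> finishes; pool += (3, 2, 3) = (11, 7, 10)


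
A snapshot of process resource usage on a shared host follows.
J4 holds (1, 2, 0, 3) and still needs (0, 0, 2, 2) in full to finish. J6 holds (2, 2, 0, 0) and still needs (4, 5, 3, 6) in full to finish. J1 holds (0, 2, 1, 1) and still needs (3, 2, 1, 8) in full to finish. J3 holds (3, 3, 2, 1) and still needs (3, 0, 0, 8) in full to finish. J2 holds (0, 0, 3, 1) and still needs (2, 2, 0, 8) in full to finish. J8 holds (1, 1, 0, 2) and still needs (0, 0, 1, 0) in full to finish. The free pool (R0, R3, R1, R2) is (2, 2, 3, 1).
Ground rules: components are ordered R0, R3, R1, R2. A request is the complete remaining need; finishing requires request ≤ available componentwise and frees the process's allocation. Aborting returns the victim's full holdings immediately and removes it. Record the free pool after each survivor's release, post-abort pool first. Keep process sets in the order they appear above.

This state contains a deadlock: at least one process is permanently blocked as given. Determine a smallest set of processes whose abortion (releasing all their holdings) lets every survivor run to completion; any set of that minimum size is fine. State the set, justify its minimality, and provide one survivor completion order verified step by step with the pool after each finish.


Minimum abort set: J1 and J2.
Key observation: aborting J1 and J2 returns (0, 2, 4, 2), and J3 — hopeless before — runs at step 3 with the returned capacity in the pool.
No one abort is enough; case by case: J4 alone leaves J1 blocked (short on R2); J6 alone leaves J1 blocked (short on R2); J1 alone leaves J3 blocked (short on R2); J3 alone leaves J1 blocked (short on R2); J2 alone leaves J1 blocked (short on R2); J8 alone leaves J1 blocked (short on R2).
One survivor order: J4, J8, J3, J6. Verifying each step (post-abort pool first):
  pool = (2, 4, 7, 3)
  J4 needs (0, 0, 2, 2) <= (2, 4, 7, 3) -> finishes; pool += (1, 2, 0, 3) = (3, 6, 7, 6)
  J8 needs (0, 0, 1, 0) <= (3, 6, 7, 6) -> finishes; pool += (1, 1, 0, 2) = (4, 7, 7, 8)
  J3 needs (3, 0, 0, 8) <= (4, 7, 7, 8) -> finishes; pool += (3, 3, 2, 1) = (7, 10, 9, 9)
  J6 needs (4, 5, 3, 6) <= (7, 10, 9, 9) -> finishes; pool += (2, 2, 0, 0) = (9, 12, 9, 9)


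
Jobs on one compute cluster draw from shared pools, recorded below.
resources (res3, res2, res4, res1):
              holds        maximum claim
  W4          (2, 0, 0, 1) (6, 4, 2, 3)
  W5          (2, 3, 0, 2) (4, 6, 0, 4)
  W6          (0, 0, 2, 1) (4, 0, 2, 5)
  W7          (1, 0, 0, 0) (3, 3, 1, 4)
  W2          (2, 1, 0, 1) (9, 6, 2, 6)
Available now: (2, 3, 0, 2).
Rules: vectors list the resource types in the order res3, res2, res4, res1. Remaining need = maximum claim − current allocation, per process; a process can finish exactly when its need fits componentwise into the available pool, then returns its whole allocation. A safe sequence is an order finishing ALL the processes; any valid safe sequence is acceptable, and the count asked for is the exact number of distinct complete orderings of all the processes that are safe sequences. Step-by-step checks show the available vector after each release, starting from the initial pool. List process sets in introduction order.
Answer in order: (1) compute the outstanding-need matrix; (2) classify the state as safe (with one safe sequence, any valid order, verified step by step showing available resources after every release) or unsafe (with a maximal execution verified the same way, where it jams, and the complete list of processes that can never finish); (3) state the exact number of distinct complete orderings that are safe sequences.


(1) Remaining need (order res3, res2, res4, res1):
  W4: (4, 4, 2, 2)
  W5: (2, 3, 0, 2)
  W6: (4, 0, 0, 4)
  W7: (2, 3, 1, 4)
  W2: (7, 5, 2, 5)
(2) The state is SAFE; one workable sequence: W5, W6, W7, W4, W2.
Key observation: at W5 the run first touches a limit — (2, 3, 0, 2) against (2, 3, 0, 2), exact on a resource it actually requests.
Walking it through:
  pool = (2, 3, 0, 2)
  W5: need (2, 3, 0, 2) fits (2, 3, 0, 2); releases (2, 3, 0, 2), pool now (4, 6, 0, 4)
  W6: need (4, 0, 0, 4) fits (4, 6, 0, 4); releases (0, 0, 2, 1), pool now (4, 6, 2, 5)
  W7: need (2, 3, 1, 4) fits (4, 6, 2, 5); releases (1, 0, 0, 0), pool now (5, 6, 2, 5)
  W4: need (4, 4, 2, 2) fits (5, 6, 2, 5); releases (2, 0, 0, 1), pool now (7, 6, 2, 6)
  W2: need (7, 5, 2, 5) fits (7, 6, 2, 6); releases (2, 1, 0, 1), pool now (9, 7, 2, 7)
(3) Precisely 2 of the possible complete orderings are safe sequences.


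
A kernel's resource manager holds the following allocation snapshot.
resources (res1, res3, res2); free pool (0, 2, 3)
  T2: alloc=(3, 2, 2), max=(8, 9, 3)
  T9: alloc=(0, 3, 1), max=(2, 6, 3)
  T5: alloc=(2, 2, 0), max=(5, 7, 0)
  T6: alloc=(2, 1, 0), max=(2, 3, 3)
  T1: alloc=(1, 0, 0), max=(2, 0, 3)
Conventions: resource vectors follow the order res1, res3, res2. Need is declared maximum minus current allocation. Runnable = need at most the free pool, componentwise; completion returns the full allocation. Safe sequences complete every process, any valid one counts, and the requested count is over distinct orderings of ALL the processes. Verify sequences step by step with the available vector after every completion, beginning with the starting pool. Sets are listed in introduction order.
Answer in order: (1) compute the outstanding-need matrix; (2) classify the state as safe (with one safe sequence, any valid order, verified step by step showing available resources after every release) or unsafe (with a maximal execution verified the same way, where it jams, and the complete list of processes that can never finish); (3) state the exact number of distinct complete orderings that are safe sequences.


(1) Outstanding need per process (order res1, res3, res2):
  T2: (5, 7, 1)
  T9: (2, 3, 2)
  T5: (3, 5, 0)
  T6: (0, 2, 3)
  T1: (1, 0, 3)
(2) SAFE, for example via the order T6, T9, T1, T5, T2.
Key observation: T6 marks the first exact bind of the order: its need (0, 2, 3) fits the free (0, 2, 3) with zero slack on a requested resource.
Verifying each step:
  pool = (0, 2, 3)
  T6 needs (0, 2, 3) <= (0, 2, 3) -> finishes; pool += (2, 1, 0) = (2, 3, 3)
  T9 needs (2, 3, 2) <= (2, 3, 3) -> finishes; pool += (0, 3, 1) = (2, 6, 4)
  T1 needs (1, 0, 3) <= (2, 6, 4) -> finishes; pool += (1, 0, 0) = (3, 6, 4)
  T5 needs (3, 5, 0) <= (3, 6, 4) -> finishes; pool += (2, 2, 0) = (5, 8, 4)
  T2 needs (5, 7, 1) <= (5, 8, 4) -> finishes; pool += (3, 2, 2) = (8, 10, 6)
(3) Exactly 2 of the possible complete orderings are safe sequences.


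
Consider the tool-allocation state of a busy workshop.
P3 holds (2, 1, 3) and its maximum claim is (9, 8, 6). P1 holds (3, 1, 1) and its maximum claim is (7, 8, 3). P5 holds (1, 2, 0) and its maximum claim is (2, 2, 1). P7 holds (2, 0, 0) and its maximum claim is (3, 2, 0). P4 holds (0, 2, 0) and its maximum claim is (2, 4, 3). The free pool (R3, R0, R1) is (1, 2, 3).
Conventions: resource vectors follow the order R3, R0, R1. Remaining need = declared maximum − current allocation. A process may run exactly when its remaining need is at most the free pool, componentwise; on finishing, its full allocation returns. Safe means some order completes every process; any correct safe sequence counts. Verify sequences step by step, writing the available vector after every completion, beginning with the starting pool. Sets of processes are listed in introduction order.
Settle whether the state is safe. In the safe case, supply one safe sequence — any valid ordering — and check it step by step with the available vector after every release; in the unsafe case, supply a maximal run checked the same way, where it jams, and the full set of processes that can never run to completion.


The state is UNSAFE.
Key observation: even finishing P7, P5, P4 leaves just (4, 6, 3) free — too little R0 for any of the remaining processes.
Going as far as possible: P7, P5, P4; after that, nothing fits. Step-by-step check:
  pool = (1, 2, 3)
  run P7 (needs (1, 2, 0), free (1, 2, 3)); after release of (2, 0, 0) the pool is (3, 2, 3)
  run P5 (needs (1, 0, 1), free (3, 2, 3)); after release of (1, 2, 0) the pool is (4, 4, 3)
  run P4 (needs (2, 2, 3), free (4, 4, 3)); after release of (0, 2, 0) the pool is (4, 6, 3)
  blocked: P3 wants (7, 7, 3), pool (4, 6, 3) — not enough R3 and R0
  blocked: P1 wants (4, 7, 2), pool (4, 6, 3) — not enough R0
Never able to finish: P3 and P1.


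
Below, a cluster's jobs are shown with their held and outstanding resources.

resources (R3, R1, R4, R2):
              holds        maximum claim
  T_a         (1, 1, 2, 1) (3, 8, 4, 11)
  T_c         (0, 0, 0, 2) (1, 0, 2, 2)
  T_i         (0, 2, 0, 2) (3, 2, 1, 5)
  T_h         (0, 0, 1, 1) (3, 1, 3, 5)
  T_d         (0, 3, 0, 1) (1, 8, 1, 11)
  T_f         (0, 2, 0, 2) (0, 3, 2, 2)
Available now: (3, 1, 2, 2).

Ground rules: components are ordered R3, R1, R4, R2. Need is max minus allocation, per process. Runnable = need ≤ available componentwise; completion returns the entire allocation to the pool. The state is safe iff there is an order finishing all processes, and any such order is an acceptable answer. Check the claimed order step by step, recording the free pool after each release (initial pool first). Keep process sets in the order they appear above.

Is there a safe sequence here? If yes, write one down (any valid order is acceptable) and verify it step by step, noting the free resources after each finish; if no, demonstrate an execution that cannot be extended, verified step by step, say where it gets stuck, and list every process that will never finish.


UNSAFE — no complete ordering exists.
Key observation: after T_c, T_f, T_h, T_i complete, (3, 5, 3, 9) is the best the pool ever gets, yet each leftover process wants more R2.
Going as far as possible: T_c, T_f, T_h, T_i; after that, nothing fits. Verifying each step:
  pool = (3, 1, 2, 2)
  T_c needs (1, 0, 2, 0) <= (3, 1, 2, 2) -> finishes; pool += (0, 0, 0, 2) = (3, 1, 2, 4)
  T_f needs (0, 1, 2, 0) <= (3, 1, 2, 4) -> finishes; pool += (0, 2, 0, 2) = (3, 3, 2, 6)
  T_h needs (3, 1, 2, 4) <= (3, 3, 2, 6) -> finishes; pool += (0, 0, 1, 1) = (3, 3, 3, 7)
  T_i needs (3, 0, 1, 3) <= (3, 3, 3, 7) -> finishes; pool += (0, 2, 0, 2) = (3, 5, 3, 9)
  T_a cannot run: need (2, 7, 2, 10) vs free (3, 5, 3, 9) (insufficient R1 and R2)
  T_d cannot run: need (1, 5, 1, 10) vs free (3, 5, 3, 9) (insufficient R2)
Never able to finish: T_a and T_d.


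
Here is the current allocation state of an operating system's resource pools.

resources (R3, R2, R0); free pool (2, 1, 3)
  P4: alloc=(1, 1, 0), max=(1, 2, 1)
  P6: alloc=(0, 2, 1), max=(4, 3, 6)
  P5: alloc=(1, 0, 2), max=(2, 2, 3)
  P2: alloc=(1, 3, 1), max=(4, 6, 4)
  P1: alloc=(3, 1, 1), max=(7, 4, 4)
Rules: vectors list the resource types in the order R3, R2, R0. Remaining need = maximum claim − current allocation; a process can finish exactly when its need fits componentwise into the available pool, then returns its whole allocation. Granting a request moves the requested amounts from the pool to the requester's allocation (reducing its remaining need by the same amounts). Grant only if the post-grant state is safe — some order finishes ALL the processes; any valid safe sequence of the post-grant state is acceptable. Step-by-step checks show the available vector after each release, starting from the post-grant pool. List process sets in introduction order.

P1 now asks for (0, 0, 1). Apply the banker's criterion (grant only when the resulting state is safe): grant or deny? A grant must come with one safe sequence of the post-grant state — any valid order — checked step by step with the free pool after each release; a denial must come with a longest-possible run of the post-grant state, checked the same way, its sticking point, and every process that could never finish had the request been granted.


DENY. Granting would leave the state unsafe.
Key observation: after P4, P5 the pool peaks at (4, 2, 4), and each blocked process is short somewhere: P6 on R0; P2 on R2; P1 on R2.
On the post-grant state, P4, P5 is a maximal run — nothing extends it. Verifying each step:
  pool = (2, 1, 2)
  run P4 (needs (0, 1, 1), free (2, 1, 2)); after release of (1, 1, 0) the pool is (3, 2, 2)
  run P5 (needs (1, 2, 1), free (3, 2, 2)); after release of (1, 0, 2) the pool is (4, 2, 4)
  blocked: P6 wants (4, 1, 5), pool (4, 2, 4) — not enough R0
  blocked: P2 wants (3, 3, 3), pool (4, 2, 4) — not enough R2
  blocked: P1 wants (4, 3, 2), pool (4, 2, 4) — not enough R2
Processes that could never finish after the grant: P6, P2 and P1.


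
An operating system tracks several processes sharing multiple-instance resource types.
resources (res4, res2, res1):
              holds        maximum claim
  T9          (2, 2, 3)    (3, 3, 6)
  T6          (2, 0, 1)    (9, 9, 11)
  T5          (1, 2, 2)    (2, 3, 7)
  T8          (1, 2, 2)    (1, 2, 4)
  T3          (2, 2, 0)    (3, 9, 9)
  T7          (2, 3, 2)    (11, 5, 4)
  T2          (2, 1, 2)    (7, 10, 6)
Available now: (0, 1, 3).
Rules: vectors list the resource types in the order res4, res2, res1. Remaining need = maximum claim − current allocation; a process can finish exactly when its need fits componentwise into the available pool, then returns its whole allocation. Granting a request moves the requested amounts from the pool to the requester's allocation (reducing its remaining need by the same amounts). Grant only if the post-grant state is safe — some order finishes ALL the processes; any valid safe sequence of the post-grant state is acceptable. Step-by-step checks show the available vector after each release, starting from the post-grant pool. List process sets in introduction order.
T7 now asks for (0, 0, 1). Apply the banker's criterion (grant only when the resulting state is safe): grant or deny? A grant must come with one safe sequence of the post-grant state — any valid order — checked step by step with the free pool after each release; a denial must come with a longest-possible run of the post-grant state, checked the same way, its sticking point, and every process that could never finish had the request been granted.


GRANT. The post-grant state is safe; one safe sequence: T8, T9, T5, T3, T2, T6, T7.
Key observation: even at the reduced pool (0, 1, 2), T8 fits immediately, so safety survives the grant.
Verifying the post-grant state step by step:
  pool = (0, 1, 2)
  run T8 (needs (0, 0, 2), free (0, 1, 2)); after release of (1, 2, 2) the pool is (1, 3, 4)
  run T9 (needs (1, 1, 3), free (1, 3, 4)); after release of (2, 2, 3) the pool is (3, 5, 7)
  run T5 (needs (1, 1, 5), free (3, 5, 7)); after release of (1, 2, 2) the pool is (4, 7, 9)
  run T3 (needs (1, 7, 9), free (4, 7, 9)); after release of (2, 2, 0) the pool is (6, 9, 9)
  run T2 (needs (5, 9, 4), free (6, 9, 9)); after release of (2, 1, 2) the pool is (8, 10, 11)
  run T6 (needs (7, 9, 10), free (8, 10, 11)); after release of (2, 0, 1) the pool is (10, 10, 12)
  run T7 (needs (9, 2, 1), free (10, 10, 12)); after release of (2, 3, 3) the pool is (12, 13, 15)


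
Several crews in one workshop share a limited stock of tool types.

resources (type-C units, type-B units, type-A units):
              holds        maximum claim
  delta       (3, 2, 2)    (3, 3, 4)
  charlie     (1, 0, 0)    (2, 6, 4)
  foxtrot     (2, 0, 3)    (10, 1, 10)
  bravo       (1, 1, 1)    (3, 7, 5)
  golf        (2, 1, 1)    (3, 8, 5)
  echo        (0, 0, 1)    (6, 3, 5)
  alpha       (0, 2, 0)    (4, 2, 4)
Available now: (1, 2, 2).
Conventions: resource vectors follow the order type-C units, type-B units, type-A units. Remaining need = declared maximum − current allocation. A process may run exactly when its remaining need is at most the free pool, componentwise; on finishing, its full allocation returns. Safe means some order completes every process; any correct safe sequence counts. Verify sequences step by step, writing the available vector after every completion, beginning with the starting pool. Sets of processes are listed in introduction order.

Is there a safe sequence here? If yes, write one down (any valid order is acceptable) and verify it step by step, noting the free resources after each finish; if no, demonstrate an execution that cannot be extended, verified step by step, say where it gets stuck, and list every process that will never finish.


The state is SAFE; one workable sequence: delta, alpha, bravo, golf, echo, charlie, foxtrot.
Key observation: at delta the run first touches a limit — (0, 1, 2) against (1, 2, 2), exact on a resource it actually requests.
Check, step by step:
  pool = (1, 2, 2)
  delta: need (0, 1, 2) fits (1, 2, 2); releases (3, 2, 2), pool now (4, 4, 4)
  alpha: need (4, 0, 4) fits (4, 4, 4); releases (0, 2, 0), pool now (4, 6, 4)
  bravo: need (2, 6, 4) fits (4, 6, 4); releases (1, 1, 1), pool now (5, 7, 5)
  golf: need (1, 7, 4) fits (5, 7, 5); releases (2, 1, 1), pool now (7, 8, 6)
  echo: need (6, 3, 4) fits (7, 8, 6); releases (0, 0, 1), pool now (7, 8, 7)
  charlie: need (1, 6, 4) fits (7, 8, 7); releases (1, 0, 0), pool now (8, 8, 7)
  foxtrot: need (8, 1, 7) fits (8, 8, 7); releases (2, 0, 3), pool now (10, 8, 10)


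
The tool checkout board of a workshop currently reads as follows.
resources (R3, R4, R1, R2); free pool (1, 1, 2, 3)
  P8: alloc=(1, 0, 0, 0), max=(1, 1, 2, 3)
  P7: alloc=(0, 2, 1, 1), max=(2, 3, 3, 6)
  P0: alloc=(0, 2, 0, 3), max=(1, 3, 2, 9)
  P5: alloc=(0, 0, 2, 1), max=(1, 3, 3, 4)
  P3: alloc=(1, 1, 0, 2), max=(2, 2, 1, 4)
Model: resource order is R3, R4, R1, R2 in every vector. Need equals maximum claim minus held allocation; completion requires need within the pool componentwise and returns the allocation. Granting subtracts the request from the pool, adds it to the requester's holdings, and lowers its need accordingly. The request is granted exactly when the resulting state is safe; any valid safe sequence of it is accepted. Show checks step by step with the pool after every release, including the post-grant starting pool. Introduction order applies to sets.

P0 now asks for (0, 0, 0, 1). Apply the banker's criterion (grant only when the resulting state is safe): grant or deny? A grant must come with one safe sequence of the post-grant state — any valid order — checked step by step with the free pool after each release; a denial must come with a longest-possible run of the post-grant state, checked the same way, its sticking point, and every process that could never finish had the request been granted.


DENY: after the grant no complete ordering would exist.
Key observation: after P3, P8 the pool peaks at (3, 2, 2, 4), and each blocked process is short somewhere: P7 on R2; P0 on R2; P5 on R4.
After a pretend grant, a maximal execution: P3, P8 — then nothing else fits. Check, step by step:
  pool = (1, 1, 2, 2)
  P3 needs (1, 1, 1, 2) <= (1, 1, 2, 2) -> finishes; pool += (1, 1, 0, 2) = (2, 2, 2, 4)
  P8 needs (0, 1, 2, 3) <= (2, 2, 2, 4) -> finishes; pool += (1, 0, 0, 0) = (3, 2, 2, 4)
  P7 cannot run: need (2, 1, 2, 5) vs free (3, 2, 2, 4) (insufficient R2)
  P0 cannot run: need (1, 1, 2, 5) vs free (3, 2, 2, 4) (insufficient R2)
  P5 cannot run: need (1, 3, 1, 3) vs free (3, 2, 2, 4) (insufficient R4)
Processes that could never finish after the grant: P7, P0 and P5.


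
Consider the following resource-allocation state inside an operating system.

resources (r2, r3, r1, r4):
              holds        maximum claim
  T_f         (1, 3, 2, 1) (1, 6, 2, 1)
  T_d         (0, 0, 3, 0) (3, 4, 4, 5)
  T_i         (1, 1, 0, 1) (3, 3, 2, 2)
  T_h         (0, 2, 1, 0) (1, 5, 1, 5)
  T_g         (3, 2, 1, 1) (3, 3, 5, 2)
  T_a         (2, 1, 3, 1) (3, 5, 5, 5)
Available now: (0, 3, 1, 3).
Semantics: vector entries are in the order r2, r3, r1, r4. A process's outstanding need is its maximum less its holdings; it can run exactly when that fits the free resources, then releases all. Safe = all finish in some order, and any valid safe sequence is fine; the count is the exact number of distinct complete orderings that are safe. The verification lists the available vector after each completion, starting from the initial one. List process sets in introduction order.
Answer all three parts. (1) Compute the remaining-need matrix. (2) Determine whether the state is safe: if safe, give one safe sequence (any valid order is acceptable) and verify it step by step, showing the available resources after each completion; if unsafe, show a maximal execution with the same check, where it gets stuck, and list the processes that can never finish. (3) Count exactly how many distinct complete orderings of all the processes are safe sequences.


(1) Remaining need (order r2, r3, r1, r4):
  T_f: (0, 3, 0, 0)
  T_d: (3, 4, 1, 5)
  T_i: (2, 2, 2, 1)
  T_h: (1, 3, 0, 5)
  T_g: (0, 1, 4, 1)
  T_a: (1, 4, 2, 4)
(2) SAFE, for example via the order T_f, T_a, T_d, T_h, T_i, T_g.
Key observation: the order's first zero-slack moment is T_f ((0, 3, 0, 0) needed, (0, 3, 1, 3) free — a requested resource with nothing to spare).
Verifying each step:
  pool = (0, 3, 1, 3)
  T_f: need (0, 3, 0, 0) fits (0, 3, 1, 3); releases (1, 3, 2, 1), pool now (1, 6, 3, 4)
  T_a: need (1, 4, 2, 4) fits (1, 6, 3, 4); releases (2, 1, 3, 1), pool now (3, 7, 6, 5)
  T_d: need (3, 4, 1, 5) fits (3, 7, 6, 5); releases (0, 0, 3, 0), pool now (3, 7, 9, 5)
  T_h: need (1, 3, 0, 5) fits (3, 7, 9, 5); releases (0, 2, 1, 0), pool now (3, 9, 10, 5)
  T_i: need (2, 2, 2, 1) fits (3, 9, 10, 5); releases (1, 1, 0, 1), pool now (4, 10, 10, 6)
  T_g: need (0, 1, 4, 1) fits (4, 10, 10, 6); releases (3, 2, 1, 1), pool now (7, 12, 11, 7)
(3) The exact count: 24 of the possible complete orderings are safe sequences.
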